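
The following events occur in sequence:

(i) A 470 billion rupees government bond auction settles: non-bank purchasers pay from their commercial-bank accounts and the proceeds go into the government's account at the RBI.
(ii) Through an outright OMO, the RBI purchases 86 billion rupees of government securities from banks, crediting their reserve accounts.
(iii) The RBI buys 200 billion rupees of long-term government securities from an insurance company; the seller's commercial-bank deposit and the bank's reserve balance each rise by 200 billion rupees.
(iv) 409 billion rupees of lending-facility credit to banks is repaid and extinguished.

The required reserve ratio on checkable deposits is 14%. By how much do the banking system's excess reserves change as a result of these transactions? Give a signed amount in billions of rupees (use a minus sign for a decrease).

-555.2 billion

Government account inflow 470 billion rupees: reserves −470B, deposits −470B.
OMO purchase (from banks) 86 billion rupees: reserves +86B, deposits 0.
Asset purchase (from non-banks) 200 billion rupees: reserves +200B, deposits +200B.
Discount-window repayment 409 billion rupees: reserves −409B, deposits 0.
Totals: Δreserves = −593B, Δdeposits = −270B.
Δrequired reserves = 14% × −270B = −37.8B.
Δexcess reserves = Δreserves − Δrequired = −593B − (−37.8B) = -555.2 billion.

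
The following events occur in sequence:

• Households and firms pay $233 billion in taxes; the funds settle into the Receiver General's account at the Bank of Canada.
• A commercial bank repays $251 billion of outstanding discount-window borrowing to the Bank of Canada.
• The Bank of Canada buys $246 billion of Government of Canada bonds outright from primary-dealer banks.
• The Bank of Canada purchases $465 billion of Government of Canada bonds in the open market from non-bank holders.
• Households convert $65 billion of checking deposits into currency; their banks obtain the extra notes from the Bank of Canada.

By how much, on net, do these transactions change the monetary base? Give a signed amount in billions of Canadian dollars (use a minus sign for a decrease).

+$227 billion

Bank of Canada balance sheet:
  Assets:      Securities +$711B, Loans to banks −$251B
  Liabilities: Bank reserves +$162B, Currency in circulation +$65B, Government deposits +$233B
Monetary base = currency + reserves: +$65B + (+$162B) = +$227 billion.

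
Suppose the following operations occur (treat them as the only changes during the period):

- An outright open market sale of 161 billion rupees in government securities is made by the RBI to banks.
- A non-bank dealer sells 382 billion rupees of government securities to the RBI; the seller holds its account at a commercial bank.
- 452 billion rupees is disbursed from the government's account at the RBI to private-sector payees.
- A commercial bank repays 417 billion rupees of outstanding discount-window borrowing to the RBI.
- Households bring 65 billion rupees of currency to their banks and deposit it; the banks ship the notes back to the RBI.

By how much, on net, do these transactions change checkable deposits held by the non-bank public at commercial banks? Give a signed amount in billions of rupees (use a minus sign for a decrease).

+899 billion

OMO sale (to banks) 161 billion rupees: the counterparty is a bank, so public deposits are unchanged → 0.
Asset purchase (from non-banks) 382 billion rupees: non-bank counterparties' bank balances rise → +382B.
Government spending 452 billion rupees: non-bank counterparties' bank balances rise → +452B.
Discount-window repayment 417 billion rupees: the counterparty is a bank, so public deposits are unchanged → 0.
Currency deposit 65 billion rupees: non-bank counterparties' bank balances rise → +65B.
Net: 0 + 382 + 452 + 0 + 65 = +899 billion.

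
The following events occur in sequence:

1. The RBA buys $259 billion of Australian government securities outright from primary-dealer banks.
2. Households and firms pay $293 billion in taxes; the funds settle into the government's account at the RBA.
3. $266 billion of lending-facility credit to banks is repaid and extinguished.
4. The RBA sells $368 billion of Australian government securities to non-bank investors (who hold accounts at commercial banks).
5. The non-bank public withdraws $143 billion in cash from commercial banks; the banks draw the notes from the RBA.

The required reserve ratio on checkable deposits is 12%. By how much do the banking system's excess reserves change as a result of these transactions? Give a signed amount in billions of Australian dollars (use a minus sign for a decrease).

OMO purchase (from banks) $259 billion: reserves +$259B, deposits 0.
Government account inflow $293 billion: reserves −$293B, deposits −$293B.
Discount-window repayment $266 billion: reserves −$266B, deposits 0.
Asset sale (to non-banks) $368 billion: reserves −$368B, deposits −$368B.
Currency withdrawal $143 billion: reserves −$143B, deposits −$143B.
Totals: Δreserves = −$811B, Δdeposits = −$804B.
Δrequired reserves = 12% × −$804B = −$96.48B.
Δexcess reserves = Δreserves − Δrequired = −$811B − (−$96.48B) = -$714.52 billion.

-$714.52 billion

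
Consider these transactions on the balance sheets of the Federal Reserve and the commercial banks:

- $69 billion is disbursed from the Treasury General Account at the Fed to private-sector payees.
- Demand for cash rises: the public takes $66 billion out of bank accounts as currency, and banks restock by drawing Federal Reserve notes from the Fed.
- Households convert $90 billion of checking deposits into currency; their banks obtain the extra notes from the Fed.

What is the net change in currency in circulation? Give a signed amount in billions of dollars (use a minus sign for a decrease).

Fed balance sheet:
  Assets:      no change
  Liabilities: Bank reserves −$87B, Currency in circulation +$156B, Government deposits −$69B
Commercial banking system:
  Assets:      Reserves at CB −$87B
  Liabilities: Checkable deposits −$87B
So the change in currency in circulation is +$156 billion.

+$156 billion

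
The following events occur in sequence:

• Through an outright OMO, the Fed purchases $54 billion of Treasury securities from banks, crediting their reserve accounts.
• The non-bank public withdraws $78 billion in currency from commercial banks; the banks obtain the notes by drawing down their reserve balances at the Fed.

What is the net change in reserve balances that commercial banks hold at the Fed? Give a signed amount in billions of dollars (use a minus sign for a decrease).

-$24 billion

Fed balance sheet:
  Assets:      Securities +$54B
  Liabilities: Bank reserves −$24B, Currency in circulation +$78B
Commercial banking system:
  Assets:      Reserves at CB −$24B, Securities −$54B
  Liabilities: Checkable deposits −$78B
So the change in reserve balances that commercial banks hold at the Fed is -$24 billion.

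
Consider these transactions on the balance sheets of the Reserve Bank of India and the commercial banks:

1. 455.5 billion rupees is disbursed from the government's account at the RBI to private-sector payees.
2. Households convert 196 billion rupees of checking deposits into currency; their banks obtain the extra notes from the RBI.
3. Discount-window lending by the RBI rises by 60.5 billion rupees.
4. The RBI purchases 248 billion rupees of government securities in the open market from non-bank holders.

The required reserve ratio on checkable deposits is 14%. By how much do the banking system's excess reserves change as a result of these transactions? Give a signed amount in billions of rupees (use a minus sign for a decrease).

+496.95 billion

Government spending 455.5 billion rupees: reserves +455.5B, deposits +455.5B.
Currency withdrawal 196 billion rupees: reserves −196B, deposits −196B.
Discount-window loan 60.5 billion rupees: reserves +60.5B, deposits 0.
Asset purchase (from non-banks) 248 billion rupees: reserves +248B, deposits +248B.
Totals: Δreserves = +568B, Δdeposits = +507.5B.
Δrequired reserves = 14% × +507.5B = +71.05B.
Δexcess reserves = Δreserves − Δrequired = +568B − (+71.05B) = +496.95 billion.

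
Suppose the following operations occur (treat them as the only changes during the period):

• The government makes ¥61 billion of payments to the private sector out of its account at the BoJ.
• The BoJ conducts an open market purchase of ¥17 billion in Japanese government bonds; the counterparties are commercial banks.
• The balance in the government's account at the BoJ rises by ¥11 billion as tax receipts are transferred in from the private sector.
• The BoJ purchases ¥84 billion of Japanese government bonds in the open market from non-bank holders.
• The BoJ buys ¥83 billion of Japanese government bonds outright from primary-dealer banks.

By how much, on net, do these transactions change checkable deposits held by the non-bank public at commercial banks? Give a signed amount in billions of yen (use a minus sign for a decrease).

+¥134 billion

BoJ balance sheet:
  Assets:      Securities +¥184B
  Liabilities: Bank reserves +¥234B, Government deposits −¥50B
Commercial banking system:
  Assets:      Reserves at CB +¥234B, Securities −¥100B
  Liabilities: Checkable deposits +¥134B
So the change in checkable deposits held by the non-bank public at commercial banks is +¥134 billion.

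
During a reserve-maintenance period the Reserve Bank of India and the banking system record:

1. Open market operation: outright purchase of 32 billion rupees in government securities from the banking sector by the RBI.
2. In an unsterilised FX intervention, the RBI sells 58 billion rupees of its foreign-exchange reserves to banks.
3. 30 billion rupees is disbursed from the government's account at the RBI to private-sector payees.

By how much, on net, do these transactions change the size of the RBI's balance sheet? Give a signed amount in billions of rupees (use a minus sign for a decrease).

-26 billion

OMO purchase (from banks) 32 billion rupees: an RBI asset is acquired → +32B.
FX sale 58 billion rupees: an RBI asset is shed → −58B.
Government spending 30 billion rupees: only the composition of liabilities changes → 0.
Net: 32 − 58 + 0 = -26 billion.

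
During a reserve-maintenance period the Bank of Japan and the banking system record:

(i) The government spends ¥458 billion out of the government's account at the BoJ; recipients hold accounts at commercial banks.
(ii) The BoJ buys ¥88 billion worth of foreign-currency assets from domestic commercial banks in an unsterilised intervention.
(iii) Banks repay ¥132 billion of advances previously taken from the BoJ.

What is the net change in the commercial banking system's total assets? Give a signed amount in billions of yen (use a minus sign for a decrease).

BoJ balance sheet:
  Assets:      Loans to banks −¥132B, Foreign assets +¥88B
  Liabilities: Bank reserves +¥414B, Government deposits −¥458B
Commercial banking system:
  Assets:      Reserves at CB +¥414B, Foreign assets −¥88B
  Liabilities: Checkable deposits +¥458B, Borrowings from CB −¥132B
Change in total bank assets = +¥326 billion.

+¥326 billion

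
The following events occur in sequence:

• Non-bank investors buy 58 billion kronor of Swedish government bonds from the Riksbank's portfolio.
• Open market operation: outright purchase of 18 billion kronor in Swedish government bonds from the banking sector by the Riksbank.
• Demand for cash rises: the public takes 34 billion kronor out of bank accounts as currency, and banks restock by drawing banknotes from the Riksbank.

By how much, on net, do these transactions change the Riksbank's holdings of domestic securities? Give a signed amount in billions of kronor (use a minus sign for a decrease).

Riksbank balance sheet:
  Assets:      Securities −40B
  Liabilities: Bank reserves −74B, Currency in circulation +34B
So the change in the Riksbank's holdings of domestic securities is -40 billion.

-40 billion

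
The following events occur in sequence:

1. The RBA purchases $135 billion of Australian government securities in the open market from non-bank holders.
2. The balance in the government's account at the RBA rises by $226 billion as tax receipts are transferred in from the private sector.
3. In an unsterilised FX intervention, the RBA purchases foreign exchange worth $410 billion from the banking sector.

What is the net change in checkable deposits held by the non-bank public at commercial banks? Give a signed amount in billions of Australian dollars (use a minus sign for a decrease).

RBA balance sheet:
  Assets:      Securities +$135B, Foreign assets +$410B
  Liabilities: Bank reserves +$319B, Government deposits +$226B
Commercial banking system:
  Assets:      Reserves at CB +$319B, Foreign assets −$410B
  Liabilities: Checkable deposits −$91B
So the change in checkable deposits held by the non-bank public at commercial banks is -$91 billion.

-$91 billion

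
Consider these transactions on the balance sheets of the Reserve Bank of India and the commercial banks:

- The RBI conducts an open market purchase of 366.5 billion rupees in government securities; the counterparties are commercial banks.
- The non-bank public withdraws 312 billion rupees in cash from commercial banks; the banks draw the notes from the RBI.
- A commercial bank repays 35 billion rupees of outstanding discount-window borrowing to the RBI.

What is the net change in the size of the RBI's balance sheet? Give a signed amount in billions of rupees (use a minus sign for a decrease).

+331.5 billion

OMO purchase (from banks) 366.5 billion rupees: an RBI asset is acquired → +366.5B.
Currency withdrawal 312 billion rupees: only the composition of liabilities changes → 0.
Discount-window repayment 35 billion rupees: an RBI asset is shed → −35B.
Net: 366.5 + 0 − 35 = +331.5 billion.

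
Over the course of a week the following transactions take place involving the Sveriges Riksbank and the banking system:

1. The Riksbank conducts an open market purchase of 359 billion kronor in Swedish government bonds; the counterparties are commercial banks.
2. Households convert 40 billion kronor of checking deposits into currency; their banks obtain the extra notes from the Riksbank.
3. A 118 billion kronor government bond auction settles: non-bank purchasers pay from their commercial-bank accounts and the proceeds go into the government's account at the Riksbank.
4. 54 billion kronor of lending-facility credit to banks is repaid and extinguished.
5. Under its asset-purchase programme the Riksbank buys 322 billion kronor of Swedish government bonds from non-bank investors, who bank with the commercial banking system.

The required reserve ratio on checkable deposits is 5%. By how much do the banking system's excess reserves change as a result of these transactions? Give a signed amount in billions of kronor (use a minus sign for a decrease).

OMO purchase (from banks) 359 billion kronor: reserves +359B, deposits 0.
Currency withdrawal 40 billion kronor: reserves −40B, deposits −40B.
Government account inflow 118 billion kronor: reserves −118B, deposits −118B.
Discount-window repayment 54 billion kronor: reserves −54B, deposits 0.
Asset purchase (from non-banks) 322 billion kronor: reserves +322B, deposits +322B.
Totals: Δreserves = +469B, Δdeposits = +164B.
Δrequired reserves = 5% × +164B = +8.2B.
Δexcess reserves = Δreserves − Δrequired = +469B − (+8.2B) = +460.8 billion.

+460.8 billion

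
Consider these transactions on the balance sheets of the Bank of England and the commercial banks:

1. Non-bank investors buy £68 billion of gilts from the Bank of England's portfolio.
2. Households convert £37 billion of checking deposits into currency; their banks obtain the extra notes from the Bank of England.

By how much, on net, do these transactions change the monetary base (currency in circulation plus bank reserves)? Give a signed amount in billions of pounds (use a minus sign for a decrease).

-£68 billion

Asset sale (to non-banks) £68 billion: Bank of England balance sheet contracts → −£68B.
Currency withdrawal £37 billion: just a shift between currency and reserves — both are base money → 0.
Net: −68 + 0 = -£68 billion.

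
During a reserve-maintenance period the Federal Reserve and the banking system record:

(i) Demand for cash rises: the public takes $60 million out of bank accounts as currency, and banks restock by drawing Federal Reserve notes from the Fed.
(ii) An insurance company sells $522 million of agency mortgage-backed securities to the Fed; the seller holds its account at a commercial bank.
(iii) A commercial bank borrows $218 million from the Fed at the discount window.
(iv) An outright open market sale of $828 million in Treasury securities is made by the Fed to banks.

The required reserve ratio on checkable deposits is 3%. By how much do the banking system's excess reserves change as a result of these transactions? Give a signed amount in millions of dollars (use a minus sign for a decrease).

-$161.86 million

Currency withdrawal $60 million: reserves −$60M, deposits −$60M.
Asset purchase (from non-banks) $522 million: reserves +$522M, deposits +$522M.
Discount-window loan $218 million: reserves +$218M, deposits 0.
OMO sale (to banks) $828 million: reserves −$828M, deposits 0.
Totals: Δreserves = −$148M, Δdeposits = +$462M.
Δrequired reserves = 3% × +$462M = +$13.86M.
Δexcess reserves = Δreserves − Δrequired = −$148M − (+$13.86M) = -$161.86 million.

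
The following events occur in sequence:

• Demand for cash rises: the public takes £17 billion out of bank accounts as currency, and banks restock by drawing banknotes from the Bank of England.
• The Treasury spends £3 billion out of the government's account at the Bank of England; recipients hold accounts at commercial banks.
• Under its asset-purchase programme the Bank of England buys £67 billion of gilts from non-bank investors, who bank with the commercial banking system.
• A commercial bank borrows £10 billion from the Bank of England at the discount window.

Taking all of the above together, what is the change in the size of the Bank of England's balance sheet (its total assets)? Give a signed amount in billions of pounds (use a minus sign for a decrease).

Bank of England balance sheet:
  Assets:      Securities +£67B, Loans to banks +£10B
  Liabilities: Bank reserves +£63B, Currency in circulation +£17B, Government deposits −£3B
Change in total Bank of England assets = +£77 billion.

+£77 billion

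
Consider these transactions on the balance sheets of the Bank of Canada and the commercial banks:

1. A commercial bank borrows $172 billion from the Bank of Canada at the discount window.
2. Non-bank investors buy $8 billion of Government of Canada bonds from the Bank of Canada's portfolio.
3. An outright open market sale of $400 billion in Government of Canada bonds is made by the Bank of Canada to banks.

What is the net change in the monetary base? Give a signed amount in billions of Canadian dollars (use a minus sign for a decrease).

Discount-window loan $172 billion: Bank of Canada balance sheet expands → +$172B.
Asset sale (to non-banks) $8 billion: Bank of Canada balance sheet contracts → −$8B.
OMO sale (to banks) $400 billion: Bank of Canada balance sheet contracts → −$400B.
Net: 172 − 8 − 400 = -$236 billion.

-$236 billion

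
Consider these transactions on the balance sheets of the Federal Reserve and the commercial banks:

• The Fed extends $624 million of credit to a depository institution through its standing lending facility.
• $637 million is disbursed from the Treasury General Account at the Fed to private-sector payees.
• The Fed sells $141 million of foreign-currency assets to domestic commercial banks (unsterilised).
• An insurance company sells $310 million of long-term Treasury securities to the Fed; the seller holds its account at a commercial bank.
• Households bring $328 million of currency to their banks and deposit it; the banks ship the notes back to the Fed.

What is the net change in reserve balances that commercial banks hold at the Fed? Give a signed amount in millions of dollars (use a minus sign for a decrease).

Discount-window loan $624 million: the loan is credited to the bank's reserve account → +$624M.
Government spending $637 million: government payments flow into bank reserve accounts → +$637M.
FX sale $141 million: the buying banks pay out of their reserve balances → −$141M.
Asset purchase (from non-banks) $310 million: the Fed pays by crediting reserve accounts → +$310M.
Currency deposit $328 million: returned notes are swapped for reserve credit → +$328M.
Net: 624 + 637 − 141 + 310 + 328 = +$1758 million.

+$1758 million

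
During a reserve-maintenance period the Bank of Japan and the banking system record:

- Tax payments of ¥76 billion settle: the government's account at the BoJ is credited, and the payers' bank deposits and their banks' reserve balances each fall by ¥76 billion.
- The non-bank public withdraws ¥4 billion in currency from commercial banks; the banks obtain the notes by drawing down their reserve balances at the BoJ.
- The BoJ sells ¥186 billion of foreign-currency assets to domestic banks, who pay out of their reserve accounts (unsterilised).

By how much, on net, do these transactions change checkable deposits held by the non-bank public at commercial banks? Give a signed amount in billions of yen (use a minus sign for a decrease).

Government account inflow ¥76 billion: non-bank counterparties' bank balances fall → −¥76B.
Currency withdrawal ¥4 billion: non-bank counterparties' bank balances fall → −¥4B.
FX sale ¥186 billion: the counterparty is a bank, so public deposits are unchanged → 0.
Net: −76 − 4 + 0 = -¥80 billion.

-¥80 billion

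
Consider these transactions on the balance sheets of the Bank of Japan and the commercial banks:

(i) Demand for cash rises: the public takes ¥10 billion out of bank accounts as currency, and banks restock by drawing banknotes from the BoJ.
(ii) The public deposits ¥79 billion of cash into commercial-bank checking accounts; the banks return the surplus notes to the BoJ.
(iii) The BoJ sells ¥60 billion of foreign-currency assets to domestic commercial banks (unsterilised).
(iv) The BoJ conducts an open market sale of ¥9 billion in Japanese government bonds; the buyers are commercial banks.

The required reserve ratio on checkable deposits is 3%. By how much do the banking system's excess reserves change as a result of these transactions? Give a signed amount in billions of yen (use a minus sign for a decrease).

Currency withdrawal ¥10 billion: reserves −¥10B, deposits −¥10B.
Currency deposit ¥79 billion: reserves +¥79B, deposits +¥79B.
FX sale ¥60 billion: reserves −¥60B, deposits 0.
OMO sale (to banks) ¥9 billion: reserves −¥9B, deposits 0.
Totals: Δreserves = 0, Δdeposits = +¥69B.
Δrequired reserves = 3% × +¥69B = +¥2.07B.
Δexcess reserves = Δreserves − Δrequired = 0 − (+¥2.07B) = -¥2.07 billion.

-¥2.07 billion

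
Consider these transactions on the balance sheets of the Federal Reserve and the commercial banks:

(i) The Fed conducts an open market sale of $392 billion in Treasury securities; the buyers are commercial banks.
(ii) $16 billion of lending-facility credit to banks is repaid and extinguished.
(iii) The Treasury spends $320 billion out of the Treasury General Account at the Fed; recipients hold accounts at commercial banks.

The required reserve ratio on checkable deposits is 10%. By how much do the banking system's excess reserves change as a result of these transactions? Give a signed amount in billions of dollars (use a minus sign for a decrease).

OMO sale (to banks) $392 billion: reserves −$392B, deposits 0.
Discount-window repayment $16 billion: reserves −$16B, deposits 0.
Government spending $320 billion: reserves +$320B, deposits +$320B.
Totals: Δreserves = −$88B, Δdeposits = +$320B.
Δrequired reserves = 10% × +$320B = +$32B.
Δexcess reserves = Δreserves − Δrequired = −$88B − (+$32B) = -$120 billion.

-$120 billion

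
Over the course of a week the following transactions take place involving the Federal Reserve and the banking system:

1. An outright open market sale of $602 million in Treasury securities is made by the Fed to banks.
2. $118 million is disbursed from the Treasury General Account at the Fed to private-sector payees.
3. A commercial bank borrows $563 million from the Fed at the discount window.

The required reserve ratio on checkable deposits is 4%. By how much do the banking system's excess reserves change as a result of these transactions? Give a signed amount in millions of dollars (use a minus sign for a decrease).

OMO sale (to banks) $602 million: reserves −$602M, deposits 0.
Government spending $118 million: reserves +$118M, deposits +$118M.
Discount-window loan $563 million: reserves +$563M, deposits 0.
Totals: Δreserves = +$79M, Δdeposits = +$118M.
Δrequired reserves = 4% × +$118M = +$4.72M.
Δexcess reserves = Δreserves − Δrequired = +$79M − (+$4.72M) = +$74.28 million.

+$74.28 million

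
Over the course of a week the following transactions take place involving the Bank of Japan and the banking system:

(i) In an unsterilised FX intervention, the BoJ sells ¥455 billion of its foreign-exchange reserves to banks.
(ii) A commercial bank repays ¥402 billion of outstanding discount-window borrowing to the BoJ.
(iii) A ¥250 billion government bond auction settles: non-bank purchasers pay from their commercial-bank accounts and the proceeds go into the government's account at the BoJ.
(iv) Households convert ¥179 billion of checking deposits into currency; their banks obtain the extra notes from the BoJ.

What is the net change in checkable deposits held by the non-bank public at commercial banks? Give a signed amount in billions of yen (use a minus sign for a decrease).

-¥429 billion

FX sale ¥455 billion: the counterparty is a bank, so public deposits are unchanged → 0.
Discount-window repayment ¥402 billion: the counterparty is a bank, so public deposits are unchanged → 0.
Government account inflow ¥250 billion: non-bank counterparties' bank balances fall → −¥250B.
Currency withdrawal ¥179 billion: non-bank counterparties' bank balances fall → −¥179B.
Net: 0 + 0 − 250 − 179 = -¥429 billion.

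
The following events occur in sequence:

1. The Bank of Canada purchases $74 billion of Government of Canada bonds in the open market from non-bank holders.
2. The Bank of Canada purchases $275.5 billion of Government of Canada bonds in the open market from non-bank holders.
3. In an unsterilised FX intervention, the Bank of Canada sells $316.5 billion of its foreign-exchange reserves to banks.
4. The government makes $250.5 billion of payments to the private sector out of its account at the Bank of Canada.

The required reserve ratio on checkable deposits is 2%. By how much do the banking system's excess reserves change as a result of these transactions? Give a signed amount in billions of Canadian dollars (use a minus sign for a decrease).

Asset purchase (from non-banks) $74 billion: reserves +$74B, deposits +$74B.
Asset purchase (from non-banks) $275.5 billion: reserves +$275.5B, deposits +$275.5B.
FX sale $316.5 billion: reserves −$316.5B, deposits 0.
Government spending $250.5 billion: reserves +$250.5B, deposits +$250.5B.
Totals: Δreserves = +$283.5B, Δdeposits = +$600B.
Δrequired reserves = 2% × +$600B = +$12B.
Δexcess reserves = Δreserves − Δrequired = +$283.5B − (+$12B) = +$271.5 billion.

+$271.5 billion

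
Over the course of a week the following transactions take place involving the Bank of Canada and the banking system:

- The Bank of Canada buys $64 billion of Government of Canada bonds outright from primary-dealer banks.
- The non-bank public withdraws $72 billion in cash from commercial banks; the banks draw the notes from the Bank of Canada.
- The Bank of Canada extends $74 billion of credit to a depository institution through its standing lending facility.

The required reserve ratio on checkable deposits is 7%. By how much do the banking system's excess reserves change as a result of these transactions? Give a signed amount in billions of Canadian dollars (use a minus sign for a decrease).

OMO purchase (from banks) $64 billion: reserves +$64B, deposits 0.
Currency withdrawal $72 billion: reserves −$72B, deposits −$72B.
Discount-window loan $74 billion: reserves +$74B, deposits 0.
Totals: Δreserves = +$66B, Δdeposits = −$72B.
Δrequired reserves = 7% × −$72B = −$5.04B.
Δexcess reserves = Δreserves − Δrequired = +$66B − (−$5.04B) = +$71.04 billion.

+$71.04 billion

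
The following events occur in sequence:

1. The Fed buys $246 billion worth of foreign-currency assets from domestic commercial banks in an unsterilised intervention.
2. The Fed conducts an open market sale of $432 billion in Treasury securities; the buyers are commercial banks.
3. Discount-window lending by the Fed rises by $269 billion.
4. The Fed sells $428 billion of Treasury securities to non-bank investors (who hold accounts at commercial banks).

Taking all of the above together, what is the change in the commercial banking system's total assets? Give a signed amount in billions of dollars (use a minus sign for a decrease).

-$159 billion

FX purchase $246 billion: just an asset swap on bank balance sheets → 0.
OMO sale (to banks) $432 billion: just an asset swap on bank balance sheets → 0.
Discount-window loan $269 billion: bank balance sheets expand → +$269B.
Asset sale (to non-banks) $428 billion: bank balance sheets shrink → −$428B.
Net: 0 + 0 + 269 − 428 = -$159 billion.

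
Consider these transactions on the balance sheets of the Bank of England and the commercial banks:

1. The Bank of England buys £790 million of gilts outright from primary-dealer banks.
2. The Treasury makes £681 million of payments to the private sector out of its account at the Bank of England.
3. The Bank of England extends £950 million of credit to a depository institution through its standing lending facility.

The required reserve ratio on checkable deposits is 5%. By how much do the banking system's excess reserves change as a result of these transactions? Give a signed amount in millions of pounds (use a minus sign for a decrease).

+£2386.95 million

OMO purchase (from banks) £790 million: reserves +£790M, deposits 0.
Government spending £681 million: reserves +£681M, deposits +£681M.
Discount-window loan £950 million: reserves +£950M, deposits 0.
Totals: Δreserves = +£2421M, Δdeposits = +£681M.
Δrequired reserves = 5% × +£681M = +£34.05M.
Δexcess reserves = Δreserves − Δrequired = +£2421M − (+£34.05M) = +£2386.95 million.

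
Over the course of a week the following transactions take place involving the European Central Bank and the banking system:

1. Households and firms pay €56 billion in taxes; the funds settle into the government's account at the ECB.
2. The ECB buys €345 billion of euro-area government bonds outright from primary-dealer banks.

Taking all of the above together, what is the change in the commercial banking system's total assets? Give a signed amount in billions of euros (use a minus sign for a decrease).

-€56 billion

Government account inflow €56 billion: bank balance sheets shrink → −€56B.
OMO purchase (from banks) €345 billion: just an asset swap on bank balance sheets → 0.
Net: −56 + 0 = -€56 billion.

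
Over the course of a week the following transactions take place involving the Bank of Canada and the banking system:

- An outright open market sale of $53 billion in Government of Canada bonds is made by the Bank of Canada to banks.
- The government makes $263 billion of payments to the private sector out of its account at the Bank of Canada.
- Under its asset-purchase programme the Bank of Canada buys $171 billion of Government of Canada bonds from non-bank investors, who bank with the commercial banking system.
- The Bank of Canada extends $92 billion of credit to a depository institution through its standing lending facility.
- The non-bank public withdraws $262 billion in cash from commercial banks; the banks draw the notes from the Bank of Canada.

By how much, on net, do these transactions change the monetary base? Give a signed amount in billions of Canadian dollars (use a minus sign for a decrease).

+$473 billion

OMO sale (to banks) $53 billion: Bank of Canada balance sheet contracts → −$53B.
Government spending $263 billion: a non-base liability converts back to reserves → +$263B.
Asset purchase (from non-banks) $171 billion: Bank of Canada balance sheet expands → +$171B.
Discount-window loan $92 billion: Bank of Canada balance sheet expands → +$92B.
Currency withdrawal $262 billion: just a shift between currency and reserves — both are base money → 0.
Net: −53 + 263 + 171 + 92 + 0 = +$473 billion.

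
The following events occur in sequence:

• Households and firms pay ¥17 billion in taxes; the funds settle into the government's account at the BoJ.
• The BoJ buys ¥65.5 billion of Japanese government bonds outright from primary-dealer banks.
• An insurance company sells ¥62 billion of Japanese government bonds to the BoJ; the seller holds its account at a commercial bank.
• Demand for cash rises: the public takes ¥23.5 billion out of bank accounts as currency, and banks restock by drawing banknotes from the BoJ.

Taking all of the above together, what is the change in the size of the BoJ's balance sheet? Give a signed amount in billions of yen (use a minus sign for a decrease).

+¥127.5 billion

BoJ balance sheet:
  Assets:      Securities +¥127.5B
  Liabilities: Bank reserves +¥87B, Currency in circulation +¥23.5B, Government deposits +¥17B
Change in total BoJ assets = +¥127.5 billion.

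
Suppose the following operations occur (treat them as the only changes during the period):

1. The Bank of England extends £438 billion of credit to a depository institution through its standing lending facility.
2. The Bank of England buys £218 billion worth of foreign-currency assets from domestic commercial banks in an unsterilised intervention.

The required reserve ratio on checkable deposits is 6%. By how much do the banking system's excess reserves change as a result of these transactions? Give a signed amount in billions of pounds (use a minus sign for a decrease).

+£656 billion

Discount-window loan £438 billion: reserves +£438B, deposits 0.
FX purchase £218 billion: reserves +£218B, deposits 0.
Totals: Δreserves = +£656B, Δdeposits = 0.
Δrequired reserves = 6% × 0 = 0.
Δexcess reserves = Δreserves − Δrequired = +£656B − (0) = +£656 billion.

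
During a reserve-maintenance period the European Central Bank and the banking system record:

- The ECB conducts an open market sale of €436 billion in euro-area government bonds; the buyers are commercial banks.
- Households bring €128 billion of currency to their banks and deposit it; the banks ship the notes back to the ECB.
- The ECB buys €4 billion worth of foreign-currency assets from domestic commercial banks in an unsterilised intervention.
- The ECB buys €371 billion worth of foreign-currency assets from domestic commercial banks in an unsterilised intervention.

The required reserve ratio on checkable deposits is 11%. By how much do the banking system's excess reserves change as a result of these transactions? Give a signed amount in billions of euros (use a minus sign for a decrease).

+€52.92 billion

OMO sale (to banks) €436 billion: reserves −€436B, deposits 0.
Currency deposit €128 billion: reserves +€128B, deposits +€128B.
FX purchase €4 billion: reserves +€4B, deposits 0.
FX purchase €371 billion: reserves +€371B, deposits 0.
Totals: Δreserves = +€67B, Δdeposits = +€128B.
Δrequired reserves = 11% × +€128B = +€14.08B.
Δexcess reserves = Δreserves − Δrequired = +€67B − (+€14.08B) = +€52.92 billion.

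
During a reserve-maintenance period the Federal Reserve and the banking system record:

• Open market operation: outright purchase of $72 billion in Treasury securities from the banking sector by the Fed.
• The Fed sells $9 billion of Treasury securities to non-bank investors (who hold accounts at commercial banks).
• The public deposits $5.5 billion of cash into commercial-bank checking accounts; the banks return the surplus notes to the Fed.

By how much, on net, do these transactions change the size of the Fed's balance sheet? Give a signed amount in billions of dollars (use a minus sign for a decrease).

+$63 billion

Fed balance sheet:
  Assets:      Securities +$63B
  Liabilities: Bank reserves +$68.5B, Currency in circulation −$5.5B
Commercial banking system:
  Assets:      Reserves at CB +$68.5B, Securities −$72B
  Liabilities: Checkable deposits −$3.5B
Change in total Fed assets = +$63 billion.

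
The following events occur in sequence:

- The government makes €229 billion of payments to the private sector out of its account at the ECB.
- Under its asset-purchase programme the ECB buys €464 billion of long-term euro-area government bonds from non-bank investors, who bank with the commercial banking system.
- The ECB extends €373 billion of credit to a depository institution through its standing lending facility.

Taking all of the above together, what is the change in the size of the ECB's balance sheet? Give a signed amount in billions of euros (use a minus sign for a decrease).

ECB balance sheet:
  Assets:      Securities +€464B, Loans to banks +€373B
  Liabilities: Bank reserves +€1066B, Government deposits −€229B
Change in total ECB assets = +€837 billion.

+€837 billion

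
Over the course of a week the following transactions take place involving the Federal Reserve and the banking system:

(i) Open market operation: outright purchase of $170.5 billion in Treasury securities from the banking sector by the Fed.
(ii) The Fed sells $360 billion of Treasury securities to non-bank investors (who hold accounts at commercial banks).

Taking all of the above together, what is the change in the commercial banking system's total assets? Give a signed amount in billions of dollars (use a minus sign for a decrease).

-$360 billion

OMO purchase (from banks) $170.5 billion: just an asset swap on bank balance sheets → 0.
Asset sale (to non-banks) $360 billion: bank balance sheets shrink → −$360B.
Net: 0 − 360 = -$360 billion.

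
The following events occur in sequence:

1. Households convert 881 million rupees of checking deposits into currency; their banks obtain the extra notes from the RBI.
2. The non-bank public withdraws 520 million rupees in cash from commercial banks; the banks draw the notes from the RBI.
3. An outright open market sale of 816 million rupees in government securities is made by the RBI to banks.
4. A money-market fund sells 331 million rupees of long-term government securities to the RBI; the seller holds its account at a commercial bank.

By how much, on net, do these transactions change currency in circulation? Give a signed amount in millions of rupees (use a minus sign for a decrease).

Currency withdrawal 881 million rupees: notes leave the central bank → +881M.
Currency withdrawal 520 million rupees: notes leave the central bank → +520M.
OMO sale (to banks) 816 million rupees: no currency enters or leaves circulation → 0.
Asset purchase (from non-banks) 331 million rupees: no currency enters or leaves circulation → 0.
Net: 881 + 520 + 0 + 0 = +1401 million.

+1401 million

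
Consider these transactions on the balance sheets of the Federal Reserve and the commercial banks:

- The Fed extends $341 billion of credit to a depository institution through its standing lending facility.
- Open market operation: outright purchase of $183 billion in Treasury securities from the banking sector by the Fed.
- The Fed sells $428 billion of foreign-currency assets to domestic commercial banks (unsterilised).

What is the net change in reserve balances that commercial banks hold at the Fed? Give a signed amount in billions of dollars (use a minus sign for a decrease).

+$96 billion

Discount-window loan $341 billion: the loan is credited to the bank's reserve account → +$341B.
OMO purchase (from banks) $183 billion: the Fed pays by crediting reserve accounts → +$183B.
FX sale $428 billion: the buying banks pay out of their reserve balances → −$428B.
Net: 341 + 183 − 428 = +$96 billion.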